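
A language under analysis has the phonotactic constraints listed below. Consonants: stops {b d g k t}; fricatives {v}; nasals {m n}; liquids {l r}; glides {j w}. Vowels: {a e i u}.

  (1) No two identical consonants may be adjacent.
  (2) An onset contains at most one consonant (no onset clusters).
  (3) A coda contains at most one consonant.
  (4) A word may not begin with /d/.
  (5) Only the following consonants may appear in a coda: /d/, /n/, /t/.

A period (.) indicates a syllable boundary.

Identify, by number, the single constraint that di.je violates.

di.je: word begins with /d/.
This is a violation of constraint 4: "A word may not begin with /d/."
The remaining constraints (1, 2, 3, 5) are satisfied.

4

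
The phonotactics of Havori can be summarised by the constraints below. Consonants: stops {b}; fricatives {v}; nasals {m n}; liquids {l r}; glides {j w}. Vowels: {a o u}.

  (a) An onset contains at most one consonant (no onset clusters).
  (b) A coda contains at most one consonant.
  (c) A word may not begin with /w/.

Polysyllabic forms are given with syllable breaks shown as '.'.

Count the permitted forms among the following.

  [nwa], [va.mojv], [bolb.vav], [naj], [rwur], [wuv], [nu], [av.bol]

3

[nwa] — violates constraint (a): syllable 1 onset /nw/ has 2 consonants (> 1) → not permitted
[va.mojv] — violates constraint (b): syllable 2 coda /jv/ has 2 consonants (> 1) → not permitted
[bolb.vav] — violates constraint (b): syllable 1 coda /lb/ has 2 consonants (> 1) → not permitted
[naj] — σ1 onset /n/, coda /j/ ok → permitted
[rwur] — violates constraint (a): syllable 1 onset /rw/ has 2 consonants (> 1) → not permitted
[wuv] — violates constraint (c): word begins with /w/ → not permitted
[nu] — σ1 onset /n/, coda /∅/ ok → permitted
[av.bol] — σ1 onset /∅/, coda /v/ ok; σ2 onset /b/, coda /l/ ok → permitted
Permitted: [naj], [nu], [av.bol] → 3.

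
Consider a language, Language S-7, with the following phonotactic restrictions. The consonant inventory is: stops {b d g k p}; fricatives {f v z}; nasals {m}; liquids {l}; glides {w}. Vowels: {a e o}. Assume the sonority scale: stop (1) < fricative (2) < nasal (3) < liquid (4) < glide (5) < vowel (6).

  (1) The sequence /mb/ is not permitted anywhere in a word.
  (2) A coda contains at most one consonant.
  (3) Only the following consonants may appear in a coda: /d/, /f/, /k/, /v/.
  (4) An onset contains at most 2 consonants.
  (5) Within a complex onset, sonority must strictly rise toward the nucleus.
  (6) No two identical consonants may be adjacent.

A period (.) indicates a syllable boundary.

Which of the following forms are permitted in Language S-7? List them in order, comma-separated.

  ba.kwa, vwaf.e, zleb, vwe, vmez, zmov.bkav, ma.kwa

ba.kwa — σ1 onset /b/, coda /∅/ ok; σ2 onset /kw/ (1→5 rises), coda /∅/ ok → permitted
vwaf.e — σ1 onset /vw/ (2→5 rises), coda /f/ ok; σ2 onset /∅/, coda /∅/ ok → permitted
zleb — violates constraint 3: syllable 1 coda contains /b/, which is not a licensed coda consonant → not permitted
vwe — σ1 onset /vw/ (2→5 rises), coda /∅/ ok → permitted
vmez — violates constraint 3: syllable 1 coda contains /z/, which is not a licensed coda consonant → not permitted
zmov.bkav — violates constraint 5: syllable 2 onset /bk/: /b/ (stop, 1) → /k/ (stop, 1) does not rise → not permitted
ma.kwa — σ1 onset /m/, coda /∅/ ok; σ2 onset /kw/ (1→5 rises), coda /∅/ ok → permitted

ba.kwa, vwaf.e, vwe, ma.kwa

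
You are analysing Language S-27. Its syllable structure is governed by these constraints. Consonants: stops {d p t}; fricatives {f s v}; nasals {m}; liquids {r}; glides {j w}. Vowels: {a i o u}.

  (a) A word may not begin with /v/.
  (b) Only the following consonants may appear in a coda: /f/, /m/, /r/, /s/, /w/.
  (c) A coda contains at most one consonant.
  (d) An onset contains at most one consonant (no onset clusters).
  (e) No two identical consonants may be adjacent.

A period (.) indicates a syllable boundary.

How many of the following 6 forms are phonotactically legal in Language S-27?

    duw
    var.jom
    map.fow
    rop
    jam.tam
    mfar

2

duw — σ1 onset /d/, coda /w/ ok → phonotactically legal
var.jom — violates constraint (a): word begins with /v/ → phonotactically illegal
map.fow — violates constraint (b): syllable 1 coda contains /p/, which is not a licensed coda consonant → phonotactically illegal
rop — violates constraint (b): syllable 1 coda contains /p/, which is not a licensed coda consonant → phonotactically illegal
jam.tam — σ1 onset /j/, coda /m/ ok; σ2 onset /t/, coda /m/ ok → phonotactically legal
mfar — violates constraint (d): syllable 1 onset /mf/ has 2 consonants (> 1) → phonotactically illegal
Phonotactically legal: duw, jam.tam → 2.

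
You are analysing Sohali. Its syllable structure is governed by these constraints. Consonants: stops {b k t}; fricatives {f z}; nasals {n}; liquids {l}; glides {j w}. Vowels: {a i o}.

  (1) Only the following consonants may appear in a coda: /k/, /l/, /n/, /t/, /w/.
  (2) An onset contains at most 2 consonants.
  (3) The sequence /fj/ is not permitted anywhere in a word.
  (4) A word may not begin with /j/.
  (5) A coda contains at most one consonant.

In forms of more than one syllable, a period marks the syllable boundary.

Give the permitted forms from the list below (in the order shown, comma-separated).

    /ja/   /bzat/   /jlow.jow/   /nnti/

/ja/ — violates constraint 4: word begins with /j/ → not permitted
/bzat/ — σ1 onset /bz/ (2C), coda /t/ ok → permitted
/jlow.jow/ — violates constraint 4: word begins with /j/ → not permitted
/nnti/ — violates constraint 2: syllable 1 onset /nnt/ has 3 consonants (> 2) → not permitted

/bzat/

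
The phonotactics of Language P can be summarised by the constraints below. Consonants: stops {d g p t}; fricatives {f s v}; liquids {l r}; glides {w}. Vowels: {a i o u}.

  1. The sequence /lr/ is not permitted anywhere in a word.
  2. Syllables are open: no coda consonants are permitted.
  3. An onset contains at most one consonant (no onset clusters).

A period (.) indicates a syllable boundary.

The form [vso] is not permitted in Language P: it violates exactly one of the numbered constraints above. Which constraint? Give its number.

3

[vso]: syllable 1 onset /vs/ has 2 consonants (> 1).
This is a violation of constraint 3: "An onset contains at most one consonant (no onset clusters)."
The remaining constraints (1, 2) are satisfied.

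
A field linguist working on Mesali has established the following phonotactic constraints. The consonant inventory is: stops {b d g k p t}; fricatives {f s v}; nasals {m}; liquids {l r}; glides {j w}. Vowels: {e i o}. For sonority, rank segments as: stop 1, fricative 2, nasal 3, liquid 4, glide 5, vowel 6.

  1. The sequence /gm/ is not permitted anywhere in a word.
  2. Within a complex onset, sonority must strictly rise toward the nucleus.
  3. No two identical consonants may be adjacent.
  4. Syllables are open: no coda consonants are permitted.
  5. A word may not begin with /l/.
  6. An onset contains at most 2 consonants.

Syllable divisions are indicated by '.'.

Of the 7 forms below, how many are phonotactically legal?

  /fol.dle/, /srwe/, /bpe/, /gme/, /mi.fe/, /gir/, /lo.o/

1

/fol.dle/ — violates constraint 4: syllable 1 coda /l/ has 1 consonant (> 0) → phonotactically illegal
/srwe/ — violates constraint 6: syllable 1 onset /srw/ has 3 consonants (> 2) → phonotactically illegal
/bpe/ — violates constraint 2: syllable 1 onset /bp/: /b/ (stop, 1) → /p/ (stop, 1) does not rise → phonotactically illegal
/gme/ — violates constraint 1: contains banned sequence /gm/ → phonotactically illegal
/mi.fe/ — σ1 onset /m/, coda /∅/ ok; σ2 onset /f/, coda /∅/ ok → phonotactically legal
/gir/ — violates constraint 4: syllable 1 coda /r/ has 1 consonant (> 0) → phonotactically illegal
/lo.o/ — violates constraint 5: word begins with /l/ → phonotactically illegal
Phonotactically legal: /mi.fe/ → 1.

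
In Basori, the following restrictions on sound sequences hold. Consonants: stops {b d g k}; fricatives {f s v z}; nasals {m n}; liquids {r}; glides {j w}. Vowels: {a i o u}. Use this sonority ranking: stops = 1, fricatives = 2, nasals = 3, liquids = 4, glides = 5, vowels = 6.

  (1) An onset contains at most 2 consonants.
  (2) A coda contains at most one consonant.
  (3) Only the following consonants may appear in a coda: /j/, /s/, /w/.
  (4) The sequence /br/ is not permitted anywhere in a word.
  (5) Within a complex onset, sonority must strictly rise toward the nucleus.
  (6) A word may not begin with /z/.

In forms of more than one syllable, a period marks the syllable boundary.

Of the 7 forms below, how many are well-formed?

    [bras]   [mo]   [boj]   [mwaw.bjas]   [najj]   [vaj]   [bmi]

5

[bras] — violates constraint 4: contains banned sequence /br/ → ill-formed
[mo] — σ1 onset /m/, coda /∅/ ok → well-formed
[boj] — σ1 onset /b/, coda /j/ ok → well-formed
[mwaw.bjas] — σ1 onset /mw/ (3→5 rises), coda /w/ ok; σ2 onset /bj/ (1→5 rises), coda /s/ ok → well-formed
[najj] — violates constraint 2: syllable 1 coda /jj/ has 2 consonants (> 1) → ill-formed
[vaj] — σ1 onset /v/, coda /j/ ok → well-formed
[bmi] — σ1 onset /bm/ (1→3 rises), coda /∅/ ok → well-formed
Well-formed: [mo], [boj], [mwaw.bjas], [vaj], [bmi] → 5.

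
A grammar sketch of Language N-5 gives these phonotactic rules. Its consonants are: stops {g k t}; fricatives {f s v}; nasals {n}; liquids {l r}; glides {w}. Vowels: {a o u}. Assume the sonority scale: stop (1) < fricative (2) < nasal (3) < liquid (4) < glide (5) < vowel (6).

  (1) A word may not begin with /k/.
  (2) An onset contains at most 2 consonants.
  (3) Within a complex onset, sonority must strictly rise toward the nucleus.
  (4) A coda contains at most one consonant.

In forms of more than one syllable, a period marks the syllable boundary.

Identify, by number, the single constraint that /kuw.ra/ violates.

/kuw.ra/: word begins with /k/.
This is a violation of constraint 1: "A word may not begin with /k/."
The remaining constraints (2, 3, 4) are satisfied.

1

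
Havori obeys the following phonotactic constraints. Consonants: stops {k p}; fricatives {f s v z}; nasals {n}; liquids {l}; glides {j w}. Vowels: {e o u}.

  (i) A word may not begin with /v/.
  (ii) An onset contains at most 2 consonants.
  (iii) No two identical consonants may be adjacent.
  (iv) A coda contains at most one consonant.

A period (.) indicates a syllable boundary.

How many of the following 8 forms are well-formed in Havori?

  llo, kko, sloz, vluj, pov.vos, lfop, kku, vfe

llo — violates constraint (iii): adjacent identical consonants /ll/ → ill-formed
kko — violates constraint (iii): adjacent identical consonants /kk/ → ill-formed
sloz — σ1 onset /sl/ (2C), coda /z/ ok → well-formed
vluj — violates constraint (i): word begins with /v/ → ill-formed
pov.vos — violates constraint (iii): adjacent identical consonants /vv/ → ill-formed
lfop — σ1 onset /lf/ (2C), coda /p/ ok → well-formed
kku — violates constraint (iii): adjacent identical consonants /kk/ → ill-formed
vfe — violates constraint (i): word begins with /v/ → ill-formed
Well-formed: sloz, lfop → 2.

2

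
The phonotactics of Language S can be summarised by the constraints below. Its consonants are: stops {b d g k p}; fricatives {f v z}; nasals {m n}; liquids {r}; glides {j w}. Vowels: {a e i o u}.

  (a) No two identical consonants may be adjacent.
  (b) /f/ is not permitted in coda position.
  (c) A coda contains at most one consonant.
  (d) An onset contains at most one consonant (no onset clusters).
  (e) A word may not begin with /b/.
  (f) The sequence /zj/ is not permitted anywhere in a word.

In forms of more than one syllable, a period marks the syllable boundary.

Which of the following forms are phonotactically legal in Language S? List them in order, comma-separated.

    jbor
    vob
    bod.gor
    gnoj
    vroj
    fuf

jbor — violates constraint (d): syllable 1 onset /jb/ has 2 consonants (> 1) → phonotactically illegal
vob — σ1 onset /v/, coda /b/ ok → phonotactically legal
bod.gor — violates constraint (e): word begins with /b/ → phonotactically illegal
gnoj — violates constraint (d): syllable 1 onset /gn/ has 2 consonants (> 1) → phonotactically illegal
vroj — violates constraint (d): syllable 1 onset /vr/ has 2 consonants (> 1) → phonotactically illegal
fuf — violates constraint (b): syllable 1 coda contains /f/ → phonotactically illegal

vob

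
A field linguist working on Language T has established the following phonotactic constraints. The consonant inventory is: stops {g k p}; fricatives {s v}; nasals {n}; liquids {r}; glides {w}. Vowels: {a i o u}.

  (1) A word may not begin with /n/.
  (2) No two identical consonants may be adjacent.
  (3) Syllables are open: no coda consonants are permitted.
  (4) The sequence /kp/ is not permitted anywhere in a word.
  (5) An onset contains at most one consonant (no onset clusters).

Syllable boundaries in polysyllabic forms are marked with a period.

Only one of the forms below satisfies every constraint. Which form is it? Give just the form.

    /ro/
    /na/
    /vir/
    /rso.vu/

/ro/ — σ1 onset /r/, coda /∅/ ok → well-formed
/na/ — violates constraint 1: word begins with /n/ → ill-formed
/vir/ — violates constraint 3: syllable 1 coda /r/ has 1 consonant (> 0) → ill-formed
/rso.vu/ — violates constraint 5: syllable 1 onset /rs/ has 2 consonants (> 1) → ill-formed

/ro/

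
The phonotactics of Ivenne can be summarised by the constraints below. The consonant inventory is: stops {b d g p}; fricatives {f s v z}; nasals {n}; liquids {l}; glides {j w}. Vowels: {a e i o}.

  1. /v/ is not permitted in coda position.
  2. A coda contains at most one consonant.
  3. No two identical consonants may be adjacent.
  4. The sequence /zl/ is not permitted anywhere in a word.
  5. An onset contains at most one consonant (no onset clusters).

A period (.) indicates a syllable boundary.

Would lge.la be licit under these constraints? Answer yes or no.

no

lge.la — violates constraint 5: syllable 1 onset /lg/ has 2 consonants (> 1) → illicit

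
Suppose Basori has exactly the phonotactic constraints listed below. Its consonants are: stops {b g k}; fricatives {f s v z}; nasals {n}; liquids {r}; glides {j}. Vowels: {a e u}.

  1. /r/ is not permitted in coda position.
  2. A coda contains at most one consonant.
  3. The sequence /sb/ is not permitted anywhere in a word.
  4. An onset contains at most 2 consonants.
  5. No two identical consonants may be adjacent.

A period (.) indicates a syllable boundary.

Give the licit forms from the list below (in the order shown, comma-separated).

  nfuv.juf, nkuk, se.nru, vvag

nfuv.juf, nkuk, se.nru

nfuv.juf — σ1 onset /nf/ (2C), coda /v/ ok; σ2 onset /j/, coda /f/ ok → licit
nkuk — σ1 onset /nk/ (2C), coda /k/ ok → licit
se.nru — σ1 onset /s/, coda /∅/ ok; σ2 onset /nr/ (2C), coda /∅/ ok → licit
vvag — violates constraint 5: adjacent identical consonants /vv/ → illicit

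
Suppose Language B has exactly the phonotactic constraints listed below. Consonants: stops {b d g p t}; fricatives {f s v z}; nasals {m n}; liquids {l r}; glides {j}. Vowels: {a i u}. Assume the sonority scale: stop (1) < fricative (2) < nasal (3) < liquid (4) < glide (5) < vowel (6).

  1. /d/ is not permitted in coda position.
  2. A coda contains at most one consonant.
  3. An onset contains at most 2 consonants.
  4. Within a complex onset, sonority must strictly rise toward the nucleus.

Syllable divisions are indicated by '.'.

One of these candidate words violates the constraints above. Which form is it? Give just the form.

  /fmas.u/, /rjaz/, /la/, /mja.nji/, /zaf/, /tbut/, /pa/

/fmas.u/ — σ1 onset /fm/ (2→3 rises), coda /s/ ok; σ2 onset /∅/, coda /∅/ ok → well-formed
/rjaz/ — σ1 onset /rj/ (4→5 rises), coda /z/ ok → well-formed
/la/ — σ1 onset /l/, coda /∅/ ok → well-formed
/mja.nji/ — σ1 onset /mj/ (3→5 rises), coda /∅/ ok; σ2 onset /nj/ (3→5 rises), coda /∅/ ok → well-formed
/zaf/ — σ1 onset /z/, coda /f/ ok → well-formed
/tbut/ — violates constraint 4: syllable 1 onset /tb/: /t/ (stop, 1) → /b/ (stop, 1) does not rise → ill-formed
/pa/ — σ1 onset /p/, coda /∅/ ok → well-formed

/tbut/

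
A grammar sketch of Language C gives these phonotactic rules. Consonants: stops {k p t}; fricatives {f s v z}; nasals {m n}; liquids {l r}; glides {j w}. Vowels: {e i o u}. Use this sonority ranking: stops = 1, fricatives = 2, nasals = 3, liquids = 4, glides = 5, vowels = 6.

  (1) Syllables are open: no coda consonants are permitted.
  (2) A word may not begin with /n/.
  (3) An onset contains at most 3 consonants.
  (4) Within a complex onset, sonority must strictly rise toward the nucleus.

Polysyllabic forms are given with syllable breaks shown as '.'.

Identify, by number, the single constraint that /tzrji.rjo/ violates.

/tzrji.rjo/: syllable 1 onset /tzrj/ has 4 consonants (> 3).
This is a violation of constraint 3: "An onset contains at most 3 consonants."
The remaining constraints (1, 2, 4) are satisfied.

3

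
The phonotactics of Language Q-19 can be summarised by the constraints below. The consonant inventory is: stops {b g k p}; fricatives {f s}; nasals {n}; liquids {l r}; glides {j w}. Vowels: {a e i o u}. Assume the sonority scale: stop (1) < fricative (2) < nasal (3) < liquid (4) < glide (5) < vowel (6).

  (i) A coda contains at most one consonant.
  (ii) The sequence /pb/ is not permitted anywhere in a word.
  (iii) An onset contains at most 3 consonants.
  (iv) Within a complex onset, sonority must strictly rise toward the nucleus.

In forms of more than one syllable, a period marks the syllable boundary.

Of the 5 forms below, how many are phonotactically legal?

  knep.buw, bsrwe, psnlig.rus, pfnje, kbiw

knep.buw — violates constraint (ii): contains banned sequence /pb/ → phonotactically illegal
bsrwe — violates constraint (iii): syllable 1 onset /bsrw/ has 4 consonants (> 3) → phonotactically illegal
psnlig.rus — violates constraint (iii): syllable 1 onset /psnl/ has 4 consonants (> 3) → phonotactically illegal
pfnje — violates constraint (iii): syllable 1 onset /pfnj/ has 4 consonants (> 3) → phonotactically illegal
kbiw — violates constraint (iv): syllable 1 onset /kb/: /k/ (stop, 1) → /b/ (stop, 1) does not rise → phonotactically illegal
No form is phonotactically legal → 0.

0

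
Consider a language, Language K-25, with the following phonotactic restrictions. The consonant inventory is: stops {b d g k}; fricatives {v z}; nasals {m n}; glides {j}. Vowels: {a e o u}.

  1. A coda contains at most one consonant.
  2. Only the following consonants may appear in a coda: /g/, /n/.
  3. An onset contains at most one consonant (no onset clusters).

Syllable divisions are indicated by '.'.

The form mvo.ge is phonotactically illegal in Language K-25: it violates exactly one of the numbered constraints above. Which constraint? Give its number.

3

mvo.ge: syllable 1 onset /mv/ has 2 consonants (> 1).
This is a violation of constraint 3: "An onset contains at most one consonant (no onset clusters)."
The remaining constraints (1, 2) are satisfied.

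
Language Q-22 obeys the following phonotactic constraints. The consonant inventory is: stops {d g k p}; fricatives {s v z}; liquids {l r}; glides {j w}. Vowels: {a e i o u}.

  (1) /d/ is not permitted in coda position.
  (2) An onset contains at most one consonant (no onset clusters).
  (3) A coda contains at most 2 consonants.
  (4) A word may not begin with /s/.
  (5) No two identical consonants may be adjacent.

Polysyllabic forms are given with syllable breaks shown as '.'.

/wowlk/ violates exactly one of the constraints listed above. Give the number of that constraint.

/wowlk/: syllable 1 coda /wlk/ has 3 consonants (> 2).
This is a violation of constraint 3: "A coda contains at most 2 consonants."
The remaining constraints (1, 2, 4, 5) are satisfied.

3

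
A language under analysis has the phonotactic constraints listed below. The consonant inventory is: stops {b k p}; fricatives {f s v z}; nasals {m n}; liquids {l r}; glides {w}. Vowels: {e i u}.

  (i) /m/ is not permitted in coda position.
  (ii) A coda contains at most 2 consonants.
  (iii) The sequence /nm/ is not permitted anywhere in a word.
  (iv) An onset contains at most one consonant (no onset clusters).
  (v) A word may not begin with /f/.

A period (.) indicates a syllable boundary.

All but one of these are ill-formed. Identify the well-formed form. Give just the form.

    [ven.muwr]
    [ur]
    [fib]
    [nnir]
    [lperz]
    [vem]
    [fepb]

[ven.muwr] — violates constraint (iii): contains banned sequence /nm/ → ill-formed
[ur] — σ1 onset /∅/, coda /r/ ok → well-formed
[fib] — violates constraint (v): word begins with /f/ → ill-formed
[nnir] — violates constraint (iv): syllable 1 onset /nn/ has 2 consonants (> 1) → ill-formed
[lperz] — violates constraint (iv): syllable 1 onset /lp/ has 2 consonants (> 1) → ill-formed
[vem] — violates constraint (i): syllable 1 coda contains /m/ → ill-formed
[fepb] — violates constraint (v): word begins with /f/ → ill-formed

[ur]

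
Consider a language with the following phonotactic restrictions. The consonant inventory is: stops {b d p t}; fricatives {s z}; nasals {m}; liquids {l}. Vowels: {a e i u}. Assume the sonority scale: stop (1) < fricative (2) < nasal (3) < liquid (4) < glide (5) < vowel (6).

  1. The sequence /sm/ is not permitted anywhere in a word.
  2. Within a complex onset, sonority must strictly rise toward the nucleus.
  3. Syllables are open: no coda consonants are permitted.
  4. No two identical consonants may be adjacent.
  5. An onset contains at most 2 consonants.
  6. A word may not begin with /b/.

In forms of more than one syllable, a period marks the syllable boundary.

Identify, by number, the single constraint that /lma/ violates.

/lma/: syllable 1 onset /lm/: /l/ (liquid, 4) → /m/ (nasal, 3) does not rise.
This is a violation of constraint 2: "Within a complex onset, sonority must strictly rise toward the nucleus."
The remaining constraints (1, 3, 4, 5, 6) are satisfied.

2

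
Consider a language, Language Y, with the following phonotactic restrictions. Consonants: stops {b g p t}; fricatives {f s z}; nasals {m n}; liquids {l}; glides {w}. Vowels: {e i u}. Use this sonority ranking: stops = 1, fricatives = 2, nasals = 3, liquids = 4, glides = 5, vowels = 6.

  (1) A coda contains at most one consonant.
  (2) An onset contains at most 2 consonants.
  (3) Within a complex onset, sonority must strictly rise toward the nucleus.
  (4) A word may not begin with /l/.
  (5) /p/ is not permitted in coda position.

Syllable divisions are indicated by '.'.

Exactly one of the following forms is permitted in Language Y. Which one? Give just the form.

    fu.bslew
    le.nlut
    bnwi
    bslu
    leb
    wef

wef

fu.bslew — violates constraint 2: syllable 2 onset /bsl/ has 3 consonants (> 2) → not permitted
le.nlut — violates constraint 4: word begins with /l/ → not permitted
bnwi — violates constraint 2: syllable 1 onset /bnw/ has 3 consonants (> 2) → not permitted
bslu — violates constraint 2: syllable 1 onset /bsl/ has 3 consonants (> 2) → not permitted
leb — violates constraint 4: word begins with /l/ → not permitted
wef — σ1 onset /w/, coda /f/ ok → permitted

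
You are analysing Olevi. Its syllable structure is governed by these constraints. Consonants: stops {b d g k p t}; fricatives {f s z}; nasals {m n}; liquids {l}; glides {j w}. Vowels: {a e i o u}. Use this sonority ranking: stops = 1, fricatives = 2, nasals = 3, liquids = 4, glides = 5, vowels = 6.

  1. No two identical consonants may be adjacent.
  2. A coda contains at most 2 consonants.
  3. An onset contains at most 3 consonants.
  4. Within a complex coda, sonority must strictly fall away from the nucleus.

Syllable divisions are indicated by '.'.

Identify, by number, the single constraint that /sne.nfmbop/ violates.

/sne.nfmbop/: syllable 2 onset /nfmb/ has 4 consonants (> 3).
This is a violation of constraint 3: "An onset contains at most 3 consonants."
The remaining constraints (1, 2, 4) are satisfied.

3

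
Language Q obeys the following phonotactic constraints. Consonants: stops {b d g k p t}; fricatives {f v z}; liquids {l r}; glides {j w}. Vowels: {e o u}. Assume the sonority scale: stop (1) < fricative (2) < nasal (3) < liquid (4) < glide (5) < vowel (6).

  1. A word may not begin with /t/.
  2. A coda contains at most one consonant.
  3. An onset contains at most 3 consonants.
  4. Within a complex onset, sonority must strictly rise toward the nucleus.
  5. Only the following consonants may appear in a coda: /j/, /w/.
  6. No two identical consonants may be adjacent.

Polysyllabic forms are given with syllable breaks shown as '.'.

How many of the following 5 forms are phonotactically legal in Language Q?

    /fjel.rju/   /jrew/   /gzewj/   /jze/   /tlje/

/fjel.rju/ — violates constraint 5: syllable 1 coda contains /l/, which is not a licensed coda consonant → phonotactically illegal
/jrew/ — violates constraint 4: syllable 1 onset /jr/: /j/ (glide, 5) → /r/ (liquid, 4) does not rise → phonotactically illegal
/gzewj/ — violates constraint 2: syllable 1 coda /wj/ has 2 consonants (> 1) → phonotactically illegal
/jze/ — violates constraint 4: syllable 1 onset /jz/: /j/ (glide, 5) → /z/ (fricative, 2) does not rise → phonotactically illegal
/tlje/ — violates constraint 1: word begins with /t/ → phonotactically illegal
No form is phonotactically legal → 0.

0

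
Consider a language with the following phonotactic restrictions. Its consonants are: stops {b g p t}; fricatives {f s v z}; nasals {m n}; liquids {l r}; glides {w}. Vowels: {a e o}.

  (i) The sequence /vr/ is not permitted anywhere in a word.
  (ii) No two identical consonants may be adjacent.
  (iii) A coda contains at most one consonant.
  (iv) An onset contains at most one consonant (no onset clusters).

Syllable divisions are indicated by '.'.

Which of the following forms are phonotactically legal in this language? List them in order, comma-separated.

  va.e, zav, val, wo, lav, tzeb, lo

va.e, zav, val, wo, lav, lo

va.e — σ1 onset /v/, coda /∅/ ok; σ2 onset /∅/, coda /∅/ ok → phonotactically legal
zav — σ1 onset /z/, coda /v/ ok → phonotactically legal
val — σ1 onset /v/, coda /l/ ok → phonotactically legal
wo — σ1 onset /w/, coda /∅/ ok → phonotactically legal
lav — σ1 onset /l/, coda /v/ ok → phonotactically legal
tzeb — violates constraint (iv): syllable 1 onset /tz/ has 2 consonants (> 1) → phonotactically illegal
lo — σ1 onset /l/, coda /∅/ ok → phonotactically legal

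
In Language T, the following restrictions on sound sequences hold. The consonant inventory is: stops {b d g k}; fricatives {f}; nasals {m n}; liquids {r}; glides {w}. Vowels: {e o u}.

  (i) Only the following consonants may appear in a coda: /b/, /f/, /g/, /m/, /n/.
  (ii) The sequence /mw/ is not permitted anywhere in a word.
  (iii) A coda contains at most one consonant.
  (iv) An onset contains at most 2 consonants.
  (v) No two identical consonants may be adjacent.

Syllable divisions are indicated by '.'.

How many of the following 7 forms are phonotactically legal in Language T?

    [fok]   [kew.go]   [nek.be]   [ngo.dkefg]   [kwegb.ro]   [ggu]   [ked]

[fok] — violates constraint (i): syllable 1 coda contains /k/, which is not a licensed coda consonant → phonotactically illegal
[kew.go] — violates constraint (i): syllable 1 coda contains /w/, which is not a licensed coda consonant → phonotactically illegal
[nek.be] — violates constraint (i): syllable 1 coda contains /k/, which is not a licensed coda consonant → phonotactically illegal
[ngo.dkefg] — violates constraint (iii): syllable 2 coda /fg/ has 2 consonants (> 1) → phonotactically illegal
[kwegb.ro] — violates constraint (iii): syllable 1 coda /gb/ has 2 consonants (> 1) → phonotactically illegal
[ggu] — violates constraint (v): adjacent identical consonants /gg/ → phonotactically illegal
[ked] — violates constraint (i): syllable 1 coda contains /d/, which is not a licensed coda consonant → phonotactically illegal
No form is phonotactically legal → 0.

0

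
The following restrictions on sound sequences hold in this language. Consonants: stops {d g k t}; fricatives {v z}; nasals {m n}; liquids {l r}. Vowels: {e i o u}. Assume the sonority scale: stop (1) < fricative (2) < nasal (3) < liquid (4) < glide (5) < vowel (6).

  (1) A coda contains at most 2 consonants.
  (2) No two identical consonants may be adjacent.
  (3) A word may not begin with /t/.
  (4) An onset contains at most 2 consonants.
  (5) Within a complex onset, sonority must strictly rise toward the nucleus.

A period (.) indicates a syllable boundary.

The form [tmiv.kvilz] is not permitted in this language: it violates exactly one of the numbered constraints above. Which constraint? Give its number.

[tmiv.kvilz]: word begins with /t/.
This is a violation of constraint 3: "A word may not begin with /t/."
The remaining constraints (1, 2, 4, 5) are satisfied.

3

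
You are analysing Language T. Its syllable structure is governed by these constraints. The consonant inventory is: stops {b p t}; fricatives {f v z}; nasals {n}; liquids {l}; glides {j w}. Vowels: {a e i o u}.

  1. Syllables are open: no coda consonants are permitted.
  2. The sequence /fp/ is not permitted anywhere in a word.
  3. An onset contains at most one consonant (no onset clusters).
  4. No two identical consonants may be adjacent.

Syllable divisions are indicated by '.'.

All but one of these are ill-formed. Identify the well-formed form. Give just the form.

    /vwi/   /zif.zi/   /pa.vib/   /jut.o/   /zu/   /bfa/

/zu/

/vwi/ — violates constraint 3: syllable 1 onset /vw/ has 2 consonants (> 1) → ill-formed
/zif.zi/ — violates constraint 1: syllable 1 coda /f/ has 1 consonant (> 0) → ill-formed
/pa.vib/ — violates constraint 1: syllable 2 coda /b/ has 1 consonant (> 0) → ill-formed
/jut.o/ — violates constraint 1: syllable 1 coda /t/ has 1 consonant (> 0) → ill-formed
/zu/ — σ1 onset /z/, coda /∅/ ok → well-formed
/bfa/ — violates constraint 3: syllable 1 onset /bf/ has 2 consonants (> 1) → ill-formed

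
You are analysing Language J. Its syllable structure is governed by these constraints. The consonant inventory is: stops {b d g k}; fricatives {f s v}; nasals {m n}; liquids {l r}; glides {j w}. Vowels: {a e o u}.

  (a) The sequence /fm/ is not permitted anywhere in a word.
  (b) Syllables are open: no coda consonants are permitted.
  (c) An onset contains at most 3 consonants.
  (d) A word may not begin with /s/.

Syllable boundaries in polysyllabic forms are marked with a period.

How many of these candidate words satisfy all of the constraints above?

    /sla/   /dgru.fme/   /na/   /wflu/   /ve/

3

/sla/ — violates constraint (d): word begins with /s/ → ill-formed
/dgru.fme/ — violates constraint (a): contains banned sequence /fm/ → ill-formed
/na/ — σ1 onset /n/, coda /∅/ ok → well-formed
/wflu/ — σ1 onset /wfl/ (3C), coda /∅/ ok → well-formed
/ve/ — σ1 onset /v/, coda /∅/ ok → well-formed
Well-formed: /na/, /wflu/, /ve/ → 3.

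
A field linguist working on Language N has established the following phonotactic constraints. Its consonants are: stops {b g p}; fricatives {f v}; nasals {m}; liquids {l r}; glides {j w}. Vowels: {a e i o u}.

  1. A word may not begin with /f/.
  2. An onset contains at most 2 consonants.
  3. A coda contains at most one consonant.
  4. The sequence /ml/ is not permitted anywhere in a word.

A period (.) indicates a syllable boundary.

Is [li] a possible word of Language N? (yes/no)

yes

[li] — σ1 onset /l/, coda /∅/ ok → permitted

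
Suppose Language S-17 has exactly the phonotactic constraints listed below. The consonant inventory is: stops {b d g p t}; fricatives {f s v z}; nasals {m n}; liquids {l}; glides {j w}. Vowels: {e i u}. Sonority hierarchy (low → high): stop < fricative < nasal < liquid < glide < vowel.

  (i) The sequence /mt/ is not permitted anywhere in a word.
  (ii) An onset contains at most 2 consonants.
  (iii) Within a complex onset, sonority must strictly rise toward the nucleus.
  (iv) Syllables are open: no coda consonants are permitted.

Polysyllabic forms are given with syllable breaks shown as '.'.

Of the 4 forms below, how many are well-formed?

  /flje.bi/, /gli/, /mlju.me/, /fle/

/flje.bi/ — violates constraint (ii): syllable 1 onset /flj/ has 3 consonants (> 2) → ill-formed
/gli/ — σ1 onset /gl/ (1→4 rises), coda /∅/ ok → well-formed
/mlju.me/ — violates constraint (ii): syllable 1 onset /mlj/ has 3 consonants (> 2) → ill-formed
/fle/ — σ1 onset /fl/ (2→4 rises), coda /∅/ ok → well-formed
Well-formed: /gli/, /fle/ → 2.

2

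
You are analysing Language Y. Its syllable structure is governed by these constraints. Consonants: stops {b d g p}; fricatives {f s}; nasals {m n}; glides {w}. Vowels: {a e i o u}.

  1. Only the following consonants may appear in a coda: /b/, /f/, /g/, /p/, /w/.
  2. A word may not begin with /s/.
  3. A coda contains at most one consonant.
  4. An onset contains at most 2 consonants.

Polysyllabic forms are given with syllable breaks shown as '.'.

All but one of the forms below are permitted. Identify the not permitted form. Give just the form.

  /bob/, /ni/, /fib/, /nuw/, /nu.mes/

/nu.mes/

/bob/ — σ1 onset /b/, coda /b/ ok → permitted
/ni/ — σ1 onset /n/, coda /∅/ ok → permitted
/fib/ — σ1 onset /f/, coda /b/ ok → permitted
/nuw/ — σ1 onset /n/, coda /w/ ok → permitted
/nu.mes/ — violates constraint 1: syllable 2 coda contains /s/, which is not a licensed coda consonant → not permitted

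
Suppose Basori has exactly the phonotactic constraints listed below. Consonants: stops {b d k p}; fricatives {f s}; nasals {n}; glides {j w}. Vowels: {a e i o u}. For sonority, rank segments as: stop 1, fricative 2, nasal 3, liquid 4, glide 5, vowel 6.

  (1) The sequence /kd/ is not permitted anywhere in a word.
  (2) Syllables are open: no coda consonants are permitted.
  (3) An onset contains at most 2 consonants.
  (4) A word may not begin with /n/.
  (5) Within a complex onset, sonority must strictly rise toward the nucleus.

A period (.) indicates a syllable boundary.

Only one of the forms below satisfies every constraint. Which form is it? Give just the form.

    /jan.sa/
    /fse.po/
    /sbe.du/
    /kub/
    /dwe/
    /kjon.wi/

/jan.sa/ — violates constraint 2: syllable 1 coda /n/ has 1 consonant (> 0) → not permitted
/fse.po/ — violates constraint 5: syllable 1 onset /fs/: /f/ (fricative, 2) → /s/ (fricative, 2) does not rise → not permitted
/sbe.du/ — violates constraint 5: syllable 1 onset /sb/: /s/ (fricative, 2) → /b/ (stop, 1) does not rise → not permitted
/kub/ — violates constraint 2: syllable 1 coda /b/ has 1 consonant (> 0) → not permitted
/dwe/ — σ1 onset /dw/ (1→5 rises), coda /∅/ ok → permitted
/kjon.wi/ — violates constraint 2: syllable 1 coda /n/ has 1 consonant (> 0) → not permitted

/dwe/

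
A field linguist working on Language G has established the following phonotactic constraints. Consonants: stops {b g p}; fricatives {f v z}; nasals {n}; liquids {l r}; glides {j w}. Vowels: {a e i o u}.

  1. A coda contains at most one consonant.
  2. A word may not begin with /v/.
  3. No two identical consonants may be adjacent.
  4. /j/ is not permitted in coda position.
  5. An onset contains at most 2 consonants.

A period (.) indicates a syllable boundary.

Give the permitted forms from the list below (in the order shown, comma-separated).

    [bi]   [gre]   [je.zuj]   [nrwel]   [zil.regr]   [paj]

[bi], [gre]

[bi] — σ1 onset /b/, coda /∅/ ok → permitted
[gre] — σ1 onset /gr/ (2C), coda /∅/ ok → permitted
[je.zuj] — violates constraint 4: syllable 2 coda contains /j/ → not permitted
[nrwel] — violates constraint 5: syllable 1 onset /nrw/ has 3 consonants (> 2) → not permitted
[zil.regr] — violates constraint 1: syllable 2 coda /gr/ has 2 consonants (> 1) → not permitted
[paj] — violates constraint 4: syllable 1 coda contains /j/ → not permitted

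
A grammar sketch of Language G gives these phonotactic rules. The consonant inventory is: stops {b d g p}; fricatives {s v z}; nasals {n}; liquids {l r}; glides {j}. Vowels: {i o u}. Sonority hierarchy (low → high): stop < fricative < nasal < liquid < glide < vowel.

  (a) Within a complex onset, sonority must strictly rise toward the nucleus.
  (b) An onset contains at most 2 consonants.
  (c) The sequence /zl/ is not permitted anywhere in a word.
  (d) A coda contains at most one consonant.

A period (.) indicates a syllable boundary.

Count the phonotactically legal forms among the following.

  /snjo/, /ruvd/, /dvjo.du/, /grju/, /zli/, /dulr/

/snjo/ — violates constraint (b): syllable 1 onset /snj/ has 3 consonants (> 2) → phonotactically illegal
/ruvd/ — violates constraint (d): syllable 1 coda /vd/ has 2 consonants (> 1) → phonotactically illegal
/dvjo.du/ — violates constraint (b): syllable 1 onset /dvj/ has 3 consonants (> 2) → phonotactically illegal
/grju/ — violates constraint (b): syllable 1 onset /grj/ has 3 consonants (> 2) → phonotactically illegal
/zli/ — violates constraint (c): contains banned sequence /zl/ → phonotactically illegal
/dulr/ — violates constraint (d): syllable 1 coda /lr/ has 2 consonants (> 1) → phonotactically illegal
No form is phonotactically legal → 0.

0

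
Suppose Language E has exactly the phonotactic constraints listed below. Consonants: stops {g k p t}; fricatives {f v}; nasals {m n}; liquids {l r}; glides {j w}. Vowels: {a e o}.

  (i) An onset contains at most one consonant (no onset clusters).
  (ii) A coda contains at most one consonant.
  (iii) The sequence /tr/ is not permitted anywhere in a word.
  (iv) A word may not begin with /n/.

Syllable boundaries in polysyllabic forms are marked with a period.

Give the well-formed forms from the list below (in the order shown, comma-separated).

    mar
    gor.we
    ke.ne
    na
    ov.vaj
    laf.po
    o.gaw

mar — σ1 onset /m/, coda /r/ ok → well-formed
gor.we — σ1 onset /g/, coda /r/ ok; σ2 onset /w/, coda /∅/ ok → well-formed
ke.ne — σ1 onset /k/, coda /∅/ ok; σ2 onset /n/, coda /∅/ ok → well-formed
na — violates constraint (iv): word begins with /n/ → ill-formed
ov.vaj — σ1 onset /∅/, coda /v/ ok; σ2 onset /v/, coda /j/ ok → well-formed
laf.po — σ1 onset /l/, coda /f/ ok; σ2 onset /p/, coda /∅/ ok → well-formed
o.gaw — σ1 onset /∅/, coda /∅/ ok; σ2 onset /g/, coda /w/ ok → well-formed

mar, gor.we, ke.ne, ov.vaj, laf.po, o.gaw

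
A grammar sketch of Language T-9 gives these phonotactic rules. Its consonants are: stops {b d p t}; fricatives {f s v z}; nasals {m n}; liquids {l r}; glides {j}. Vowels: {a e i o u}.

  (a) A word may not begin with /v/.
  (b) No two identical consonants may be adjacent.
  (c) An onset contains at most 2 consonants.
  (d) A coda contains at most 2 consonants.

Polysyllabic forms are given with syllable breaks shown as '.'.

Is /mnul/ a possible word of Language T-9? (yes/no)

/mnul/ — σ1 onset /mn/ (2C), coda /l/ ok → well-formed

yes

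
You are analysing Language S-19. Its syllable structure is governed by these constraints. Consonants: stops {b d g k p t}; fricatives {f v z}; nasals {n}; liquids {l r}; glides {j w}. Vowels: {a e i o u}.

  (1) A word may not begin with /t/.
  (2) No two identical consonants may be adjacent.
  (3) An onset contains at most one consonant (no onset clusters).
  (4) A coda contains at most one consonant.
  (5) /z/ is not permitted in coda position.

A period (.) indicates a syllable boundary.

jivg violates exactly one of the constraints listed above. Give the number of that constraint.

4

jivg: syllable 1 coda /vg/ has 2 consonants (> 1).
This is a violation of constraint 4: "A coda contains at most one consonant."
The remaining constraints (1, 2, 3, 5) are satisfied.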